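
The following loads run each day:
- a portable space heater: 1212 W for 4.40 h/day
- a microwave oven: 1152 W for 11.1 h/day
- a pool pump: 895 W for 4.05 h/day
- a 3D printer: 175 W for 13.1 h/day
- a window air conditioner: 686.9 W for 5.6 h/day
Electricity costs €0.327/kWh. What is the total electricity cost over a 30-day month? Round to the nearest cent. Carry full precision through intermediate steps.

€273.54

portable space heater: 1212 W × 4.40 h × 30 d = 159,984 Wh = 160 kWh
microwave oven: 1152 W × 11.1 h × 30 d = 383,616 Wh = 383.6 kWh
pool pump: 895 W × 4.05 h × 30 d = 108,742 Wh = 108.7 kWh
3D printer: 175 W × 13.1 h × 30 d = 68,775 Wh = 68.78 kWh
window air conditioner: 686.9 W × 5.6 h × 30 d = 115,399 Wh = 115.4 kWh
Total energy = 160 + 383.6 + 108.7 + 68.78 + 115.4 = 836.5 kWh
Cost = 836.5 kWh × €0.327 = €273.54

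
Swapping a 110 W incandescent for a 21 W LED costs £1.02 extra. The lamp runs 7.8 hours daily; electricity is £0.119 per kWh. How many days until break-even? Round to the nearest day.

12 days

Power saved = 110 − 21 = 89 W
Daily energy saved = 89 W × 7.8 h = 694.2 Wh = 0.6942 kWh
Daily savings = 0.6942 × £0.119 = £0.0826
Payback = £1.02 / £0.0826 per day = 12.35 days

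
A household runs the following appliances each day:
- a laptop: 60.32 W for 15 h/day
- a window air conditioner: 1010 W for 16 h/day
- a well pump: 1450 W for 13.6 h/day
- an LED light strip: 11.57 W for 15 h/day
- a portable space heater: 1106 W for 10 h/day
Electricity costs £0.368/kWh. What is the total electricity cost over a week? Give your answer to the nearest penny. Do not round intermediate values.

laptop: 60.32 W × 15 h × 7 d = 6,334 Wh = 6.334 kWh
window air conditioner: 1010 W × 16 h × 7 d = 113,120 Wh = 113.1 kWh
well pump: 1450 W × 13.6 h × 7 d = 138,040 Wh = 138 kWh
LED light strip: 11.57 W × 15 h × 7 d = 1,215 Wh = 1.215 kWh
portable space heater: 1106 W × 10 h × 7 d = 77,420 Wh = 77.42 kWh
Total energy = 6.334 + 113.1 + 138 + 1.215 + 77.42 = 336.1 kWh
Cost = 336.1 kWh × £0.368 = £123.70

£123.70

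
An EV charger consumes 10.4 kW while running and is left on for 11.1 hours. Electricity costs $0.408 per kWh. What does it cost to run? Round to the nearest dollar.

$47

Energy = 10400 W × 11.1 h = 115,440 Wh = 115.4 kWh
Cost = 115.4 kWh × $0.408/kWh = $47.10 ≈ $47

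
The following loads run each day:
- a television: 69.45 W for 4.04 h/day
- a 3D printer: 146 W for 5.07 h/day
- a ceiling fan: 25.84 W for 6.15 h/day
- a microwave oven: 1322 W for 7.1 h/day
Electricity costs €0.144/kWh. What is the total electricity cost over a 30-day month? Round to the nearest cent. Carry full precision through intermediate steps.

€45.64

television: 69.45 W × 4.04 h × 30 d = 8,417 Wh = 8.417 kWh
3D printer: 146 W × 5.07 h × 30 d = 22,207 Wh = 22.21 kWh
ceiling fan: 25.84 W × 6.15 h × 30 d = 4,767 Wh = 4.767 kWh
microwave oven: 1322 W × 7.1 h × 30 d = 281,586 Wh = 281.6 kWh
Total energy = 8.417 + 22.21 + 4.767 + 281.6 = 317 kWh
Cost = 317 kWh × €0.144 = €45.64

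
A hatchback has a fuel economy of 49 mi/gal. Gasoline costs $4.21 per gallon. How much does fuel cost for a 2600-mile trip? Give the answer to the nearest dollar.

Fuel = 2600 mi / 49 mpg = 53.06 gal
Cost = 53.06 gal × $4.21/gal = $223.39 ≈ $223

$223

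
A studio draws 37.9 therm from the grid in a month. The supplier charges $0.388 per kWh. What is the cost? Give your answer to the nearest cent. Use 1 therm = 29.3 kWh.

37.9 therm × (29.3 kWh/therm) = 1,110 kWh
Cost = 1,110 kWh × $0.388/kWh = $430.86

$430.86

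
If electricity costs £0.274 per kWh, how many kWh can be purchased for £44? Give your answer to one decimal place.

160.6 kWh

£44 / £0.274 per kWh = 160.6 kWh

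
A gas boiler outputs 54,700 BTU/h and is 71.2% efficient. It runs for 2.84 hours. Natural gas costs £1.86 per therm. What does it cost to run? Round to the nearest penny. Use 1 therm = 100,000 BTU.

Heat delivered = 54,700 BTU/h × 2.84 h = 155,348 BTU
Gas input = 155,348 / 0.712 = 218,185 BTU
= 218,185 / 100,000 = 2.182 therm
Cost = 2.182 × £1.86/therm = £4.06

£4.06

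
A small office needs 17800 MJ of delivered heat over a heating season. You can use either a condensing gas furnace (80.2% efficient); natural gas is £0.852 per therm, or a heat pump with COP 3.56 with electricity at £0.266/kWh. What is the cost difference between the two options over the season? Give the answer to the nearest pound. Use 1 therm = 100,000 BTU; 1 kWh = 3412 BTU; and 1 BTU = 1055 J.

£190

Heat load = 17800 MJ = 17,800,000,000 J / 1055 = 16,872,038 BTU
Gas: input = 16,872,038 / 0.802 = 21,037,454 BTU = 210.4 therm → 210.4 × £0.852 = £179.24
Heat pump: 16,872,038 BTU / 3412 = 4,945 kWh heat; / 3.56 = 1,389 kWh in → × £0.266 = £369.48
Difference = |£179.24 − £369.48| = £190.24 ≈ £190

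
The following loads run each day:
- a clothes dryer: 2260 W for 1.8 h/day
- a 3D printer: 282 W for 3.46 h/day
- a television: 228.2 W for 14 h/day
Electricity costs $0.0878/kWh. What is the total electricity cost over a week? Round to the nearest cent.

clothes dryer: 2260 W × 1.8 h × 7 d = 28,476 Wh = 28.48 kWh
3D printer: 282 W × 3.46 h × 7 d = 6,830 Wh = 6.83 kWh
television: 228.2 W × 14 h × 7 d = 22,364 Wh = 22.36 kWh
Total energy = 28.48 + 6.83 + 22.36 = 57.67 kWh
Cost = 57.67 kWh × $0.0878 = $5.06

$5.06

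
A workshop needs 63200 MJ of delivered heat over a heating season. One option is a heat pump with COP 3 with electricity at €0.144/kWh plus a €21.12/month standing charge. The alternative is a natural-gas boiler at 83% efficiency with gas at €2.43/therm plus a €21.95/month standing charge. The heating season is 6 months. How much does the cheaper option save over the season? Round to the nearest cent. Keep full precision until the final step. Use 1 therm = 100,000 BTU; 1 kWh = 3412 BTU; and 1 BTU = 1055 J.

Heat load = 63200 MJ = 63,200,000,000 J / 1055 = 59,905,213 BTU
Gas: input = 59,905,213 / 0.83 = 72,174,956 BTU = 721.7 therm → 721.7 × €2.43 = €1,753.85; + 6 × €21.95 standing = €1,885.55
Heat pump: 59,905,213 BTU / 3412 = 17,560 kWh heat; / 3 = 5,852 kWh in → × €0.144 = €842.75; + 6 × €21.12 standing = €969.47
Difference = |€1,885.55 − €969.47| = €916.09

€916.09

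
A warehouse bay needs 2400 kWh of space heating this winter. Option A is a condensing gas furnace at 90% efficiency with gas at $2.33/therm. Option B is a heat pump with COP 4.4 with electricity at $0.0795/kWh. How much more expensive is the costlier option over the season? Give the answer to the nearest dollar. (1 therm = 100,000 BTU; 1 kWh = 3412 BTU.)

$169

Heat load = 2400 kWh × 3412 = 8,188,800 BTU
Gas: input = 8,188,800 / 0.90 = 9,098,667 BTU = 90.99 therm → 90.99 × $2.33 = $212.00
Heat pump: 8,188,800 BTU / 3412 = 2,400 kWh heat; / 4.4 = 545.5 kWh in → × $0.0795 = $43.36
Difference = |$212.00 − $43.36| = $168.64 ≈ $169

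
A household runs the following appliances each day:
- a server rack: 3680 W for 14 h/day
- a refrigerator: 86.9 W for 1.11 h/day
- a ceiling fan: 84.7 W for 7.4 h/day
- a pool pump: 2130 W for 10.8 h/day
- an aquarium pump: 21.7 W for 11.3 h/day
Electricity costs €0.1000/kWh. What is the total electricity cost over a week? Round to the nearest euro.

€53

server rack: 3680 W × 14 h × 7 d = 360,640 Wh = 360.6 kWh
refrigerator: 86.9 W × 1.11 h × 7 d = 675 Wh = 0.6752 kWh
ceiling fan: 84.7 W × 7.4 h × 7 d = 4,387 Wh = 4.387 kWh
pool pump: 2130 W × 10.8 h × 7 d = 161,028 Wh = 161 kWh
aquarium pump: 21.7 W × 11.3 h × 7 d = 1,716 Wh = 1.716 kWh
Total energy = 360.6 + 0.6752 + 4.387 + 161 + 1.716 = 528.4 kWh
Cost = 528.4 kWh × €0.1000 = €52.84 ≈ €53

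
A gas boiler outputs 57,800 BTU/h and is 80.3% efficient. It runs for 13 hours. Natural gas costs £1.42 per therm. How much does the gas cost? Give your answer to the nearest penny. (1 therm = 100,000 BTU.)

£13.29

Heat delivered = 57,800 BTU/h × 13 h = 751,400 BTU
Gas input = 751,400 / 0.803 = 935,741 BTU
= 935,741 / 100,000 = 9.357 therm
Cost = 9.357 × £1.42/therm = £13.29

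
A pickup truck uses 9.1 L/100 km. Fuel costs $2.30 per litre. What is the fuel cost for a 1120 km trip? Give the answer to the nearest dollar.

$234

Fuel = 9.1 L/100 km × 1120 km / 100 = 101.9 L
Cost = 101.9 L × $2.30/L = $234.42 ≈ $234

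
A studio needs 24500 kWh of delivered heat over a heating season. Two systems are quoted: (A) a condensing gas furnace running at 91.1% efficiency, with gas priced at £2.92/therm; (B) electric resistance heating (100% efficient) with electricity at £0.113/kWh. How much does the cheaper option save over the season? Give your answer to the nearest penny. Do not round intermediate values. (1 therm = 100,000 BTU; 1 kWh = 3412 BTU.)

£89.09

Heat load = 24500 kWh × 3412 = 83,594,000 BTU
Gas: input = 83,594,000 / 0.911 = 91,760,703 BTU = 917.6 therm → 917.6 × £2.92 = £2,679.41
Electric: 83,594,000 BTU / 3412 = 24,500 kWh → × £0.113 = £2,768.50
Difference = |£2,679.41 − £2,768.50| = £89.09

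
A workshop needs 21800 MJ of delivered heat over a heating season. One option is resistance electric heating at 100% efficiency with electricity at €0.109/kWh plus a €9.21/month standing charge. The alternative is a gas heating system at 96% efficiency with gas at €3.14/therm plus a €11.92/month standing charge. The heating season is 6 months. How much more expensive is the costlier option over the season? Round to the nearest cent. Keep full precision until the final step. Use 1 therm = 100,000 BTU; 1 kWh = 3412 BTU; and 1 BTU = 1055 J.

Heat load = 21800 MJ = 21,800,000,000 J / 1055 = 20,663,507 BTU
Gas: input = 20,663,507 / 0.96 = 21,524,487 BTU = 215.2 therm → 215.2 × €3.14 = €675.87; + 6 × €11.92 standing = €747.39
Electric: 20,663,507 BTU / 3412 = 6,056 kWh → × €0.109 = €660.12; + 6 × €9.21 standing = €715.38
Difference = |€747.39 − €715.38| = €32.01

€32.01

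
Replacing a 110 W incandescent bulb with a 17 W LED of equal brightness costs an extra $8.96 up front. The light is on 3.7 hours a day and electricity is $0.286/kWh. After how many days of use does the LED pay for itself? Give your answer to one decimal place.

91.0 days

Power saved = 110 − 17 = 93 W
Daily energy saved = 93 W × 3.7 h = 344.1 Wh = 0.3441 kWh
Daily savings = 0.3441 × $0.286 = $0.0984
Payback = $8.96 / $0.0984 per day = 91.05 days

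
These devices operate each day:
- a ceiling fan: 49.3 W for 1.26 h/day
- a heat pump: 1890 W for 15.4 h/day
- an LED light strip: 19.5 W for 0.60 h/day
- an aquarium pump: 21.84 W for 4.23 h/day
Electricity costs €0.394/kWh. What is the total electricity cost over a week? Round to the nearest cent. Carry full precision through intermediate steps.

ceiling fan: 49.3 W × 1.26 h × 7 d = 435 Wh = 0.4348 kWh
heat pump: 1890 W × 15.4 h × 7 d = 203,742 Wh = 203.7 kWh
LED light strip: 19.5 W × 0.60 h × 7 d = 82 Wh = 0.0819 kWh
aquarium pump: 21.84 W × 4.23 h × 7 d = 647 Wh = 0.6467 kWh
Total energy = 0.4348 + 203.7 + 0.0819 + 0.6467 = 204.9 kWh
Cost = 204.9 kWh × €0.394 = €80.73

€80.73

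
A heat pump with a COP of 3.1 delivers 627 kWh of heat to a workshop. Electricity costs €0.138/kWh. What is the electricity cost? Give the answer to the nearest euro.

Electrical input = 627 kWh / 3.1 = 202.3 kWh
Cost = 202.3 × €0.138/kWh = €27.91 ≈ €28

€28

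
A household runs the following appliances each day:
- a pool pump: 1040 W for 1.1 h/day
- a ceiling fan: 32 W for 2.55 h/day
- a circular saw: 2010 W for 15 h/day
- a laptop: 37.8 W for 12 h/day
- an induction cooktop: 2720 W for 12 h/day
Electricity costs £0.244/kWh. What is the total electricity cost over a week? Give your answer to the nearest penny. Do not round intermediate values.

£110.11

pool pump: 1040 W × 1.1 h × 7 d = 8,008 Wh = 8.008 kWh
ceiling fan: 32 W × 2.55 h × 7 d = 571 Wh = 0.5712 kWh
circular saw: 2010 W × 15 h × 7 d = 211,050 Wh = 211.1 kWh
laptop: 37.8 W × 12 h × 7 d = 3,175 Wh = 3.175 kWh
induction cooktop: 2720 W × 12 h × 7 d = 228,480 Wh = 228.5 kWh
Total energy = 8.008 + 0.5712 + 211.1 + 3.175 + 228.5 = 451.3 kWh
Cost = 451.3 kWh × £0.244 = £110.11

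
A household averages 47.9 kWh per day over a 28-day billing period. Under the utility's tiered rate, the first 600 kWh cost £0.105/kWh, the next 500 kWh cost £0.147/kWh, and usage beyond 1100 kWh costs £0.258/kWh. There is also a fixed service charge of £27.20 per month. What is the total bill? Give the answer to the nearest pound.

£226

Usage = 47.9 kWh/day × 28 days = 1341.2 kWh
First 600 kWh × £0.105 = £63.00
Next 500 kWh × £0.147 = £73.50
Remaining 241.2 kWh × £0.258 = £62.23
Energy charge = £198.73; + service £27.20 = £225.93 ≈ £226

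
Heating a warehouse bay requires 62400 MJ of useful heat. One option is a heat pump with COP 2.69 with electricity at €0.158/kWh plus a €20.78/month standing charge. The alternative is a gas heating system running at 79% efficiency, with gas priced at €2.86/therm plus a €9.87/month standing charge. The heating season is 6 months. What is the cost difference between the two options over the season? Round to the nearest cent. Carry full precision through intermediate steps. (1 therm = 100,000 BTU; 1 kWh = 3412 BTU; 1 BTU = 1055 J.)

€1057.62

Heat load = 62400 MJ = 62,400,000,000 J / 1055 = 59,146,919 BTU
Gas: input = 59,146,919 / 0.79 = 74,869,518 BTU = 748.7 therm → 748.7 × €2.86 = €2,141.27; + 6 × €9.87 standing = €2,200.49
Heat pump: 59,146,919 BTU / 3412 = 17,330 kWh heat; / 2.69 = 6,444 kWh in → × €0.158 = €1,018.19; + 6 × €20.78 standing = €1,142.87
Difference = |€2,200.49 − €1,142.87| = €1,057.62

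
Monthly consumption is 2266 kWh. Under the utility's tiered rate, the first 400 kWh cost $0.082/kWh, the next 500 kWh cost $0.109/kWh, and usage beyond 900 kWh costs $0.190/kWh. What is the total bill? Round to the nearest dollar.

$347

First 400 kWh × $0.082 = $32.80
Next 500 kWh × $0.109 = $54.50
Remaining 1366 kWh × $0.190 = $259.54
Total = $346.84 ≈ $347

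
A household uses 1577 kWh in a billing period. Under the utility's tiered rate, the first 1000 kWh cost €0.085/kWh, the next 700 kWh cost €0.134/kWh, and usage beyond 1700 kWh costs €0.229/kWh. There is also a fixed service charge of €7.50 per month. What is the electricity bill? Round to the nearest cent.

First 1000 kWh × €0.085 = €85.00
Next 577 kWh × €0.134 = €77.32
Remaining tier: 0 kWh (not reached)
Energy charge = €162.32; + service €7.50 = €169.82

€169.82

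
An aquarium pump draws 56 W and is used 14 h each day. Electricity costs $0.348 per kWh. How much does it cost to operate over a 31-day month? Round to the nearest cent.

Energy = 56 W × 14 h/day × 31 days = 24,304 Wh = 24.3 kWh
Cost = 24.3 kWh × $0.348/kWh = $8.46

$8.46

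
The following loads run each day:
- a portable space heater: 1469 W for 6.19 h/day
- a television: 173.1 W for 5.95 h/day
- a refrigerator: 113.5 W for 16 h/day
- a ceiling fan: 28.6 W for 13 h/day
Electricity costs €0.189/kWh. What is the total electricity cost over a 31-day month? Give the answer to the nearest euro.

portable space heater: 1469 W × 6.19 h × 31 d = 281,886 Wh = 281.9 kWh
television: 173.1 W × 5.95 h × 31 d = 31,928 Wh = 31.93 kWh
refrigerator: 113.5 W × 16 h × 31 d = 56,296 Wh = 56.3 kWh
ceiling fan: 28.6 W × 13 h × 31 d = 11,526 Wh = 11.53 kWh
Total energy = 281.9 + 31.93 + 56.3 + 11.53 = 381.6 kWh
Cost = 381.6 kWh × €0.189 = €72.13 ≈ €72

€72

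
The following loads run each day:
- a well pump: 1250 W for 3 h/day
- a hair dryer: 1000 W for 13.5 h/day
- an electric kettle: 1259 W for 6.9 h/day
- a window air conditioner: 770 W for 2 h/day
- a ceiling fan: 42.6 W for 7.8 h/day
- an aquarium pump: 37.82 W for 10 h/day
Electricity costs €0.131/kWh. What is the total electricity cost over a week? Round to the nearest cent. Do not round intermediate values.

well pump: 1250 W × 3 h × 7 d = 26,250 Wh = 26.25 kWh
hair dryer: 1000 W × 13.5 h × 7 d = 94,500 Wh = 94.5 kWh
electric kettle: 1259 W × 6.9 h × 7 d = 60,810 Wh = 60.81 kWh
window air conditioner: 770 W × 2 h × 7 d = 10,780 Wh = 10.78 kWh
ceiling fan: 42.6 W × 7.8 h × 7 d = 2,326 Wh = 2.326 kWh
aquarium pump: 37.82 W × 10 h × 7 d = 2,647 Wh = 2.647 kWh
Total energy = 26.25 + 94.5 + 60.81 + 10.78 + 2.326 + 2.647 = 197.3 kWh
Cost = 197.3 kWh × €0.131 = €25.85

€25.85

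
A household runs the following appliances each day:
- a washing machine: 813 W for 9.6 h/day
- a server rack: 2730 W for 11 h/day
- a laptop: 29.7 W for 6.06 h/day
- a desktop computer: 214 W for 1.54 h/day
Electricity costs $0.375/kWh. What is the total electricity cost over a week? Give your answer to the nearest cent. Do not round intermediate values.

washing machine: 813 W × 9.6 h × 7 d = 54,634 Wh = 54.63 kWh
server rack: 2730 W × 11 h × 7 d = 210,210 Wh = 210.2 kWh
laptop: 29.7 W × 6.06 h × 7 d = 1,260 Wh = 1.26 kWh
desktop computer: 214 W × 1.54 h × 7 d = 2,307 Wh = 2.307 kWh
Total energy = 54.63 + 210.2 + 1.26 + 2.307 = 268.4 kWh
Cost = 268.4 kWh × $0.375 = $100.65

$100.65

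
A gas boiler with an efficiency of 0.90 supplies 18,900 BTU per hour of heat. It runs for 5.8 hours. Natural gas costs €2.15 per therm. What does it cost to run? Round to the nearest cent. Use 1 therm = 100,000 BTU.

€2.62

Heat delivered = 18,900 BTU/h × 5.8 h = 109,620 BTU
Gas input = 109,620 / 0.90 = 121,800 BTU
= 121,800 / 100,000 = 1.218 therm
Cost = 1.218 × €2.15/therm = €2.62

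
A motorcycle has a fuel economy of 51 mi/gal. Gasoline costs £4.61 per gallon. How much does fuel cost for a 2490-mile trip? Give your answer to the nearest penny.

Fuel = 2490 mi / 51 mpg = 48.82 gal
Cost = 48.82 gal × £4.61/gal = £225.08

£225.08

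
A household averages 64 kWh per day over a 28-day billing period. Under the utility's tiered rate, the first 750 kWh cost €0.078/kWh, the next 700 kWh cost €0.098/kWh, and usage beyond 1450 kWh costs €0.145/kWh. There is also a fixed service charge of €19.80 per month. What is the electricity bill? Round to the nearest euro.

€196

Usage = 64 kWh/day × 28 days = 1792 kWh
First 750 kWh × €0.078 = €58.50
Next 700 kWh × €0.098 = €68.60
Remaining 342 kWh × €0.145 = €49.59
Energy charge = €176.69; + service €19.80 = €196.49 ≈ €196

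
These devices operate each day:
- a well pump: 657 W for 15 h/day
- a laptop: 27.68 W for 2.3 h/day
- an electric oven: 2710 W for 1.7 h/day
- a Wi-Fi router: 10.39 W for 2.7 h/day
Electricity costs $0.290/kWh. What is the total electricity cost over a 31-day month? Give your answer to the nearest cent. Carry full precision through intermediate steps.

$130.84

well pump: 657 W × 15 h × 31 d = 305,505 Wh = 305.5 kWh
laptop: 27.68 W × 2.3 h × 31 d = 1,974 Wh = 1.974 kWh
electric oven: 2710 W × 1.7 h × 31 d = 142,817 Wh = 142.8 kWh
Wi-Fi router: 10.39 W × 2.7 h × 31 d = 870 Wh = 0.8696 kWh
Total energy = 305.5 + 1.974 + 142.8 + 0.8696 = 451.2 kWh
Cost = 451.2 kWh × $0.290 = $130.84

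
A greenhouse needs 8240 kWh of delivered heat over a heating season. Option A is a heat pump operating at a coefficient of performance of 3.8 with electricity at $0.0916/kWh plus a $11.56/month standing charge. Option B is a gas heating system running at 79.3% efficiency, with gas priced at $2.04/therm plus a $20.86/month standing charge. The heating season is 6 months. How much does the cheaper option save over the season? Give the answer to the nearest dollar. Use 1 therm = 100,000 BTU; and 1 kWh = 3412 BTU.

$580

Heat load = 8240 kWh × 3412 = 28,114,880 BTU
Gas: input = 28,114,880 / 0.793 = 35,453,821 BTU = 354.5 therm → 354.5 × $2.04 = $723.26; + 6 × $20.86 standing = $848.42
Heat pump: 28,114,880 BTU / 3412 = 8,240 kWh heat; / 3.8 = 2,168 kWh in → × $0.0916 = $198.63; + 6 × $11.56 standing = $267.99
Difference = |$848.42 − $267.99| = $580.43 ≈ $580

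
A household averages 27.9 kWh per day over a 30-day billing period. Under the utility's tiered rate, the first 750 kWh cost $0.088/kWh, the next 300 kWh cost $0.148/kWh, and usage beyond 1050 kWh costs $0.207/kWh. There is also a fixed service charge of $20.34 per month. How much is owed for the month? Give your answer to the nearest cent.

$99.22

Usage = 27.9 kWh/day × 30 days = 837 kWh
First 750 kWh × $0.088 = $66.00
Next 87 kWh × $0.148 = $12.88
Remaining tier: 0 kWh (not reached)
Energy charge = $78.88; + service $20.34 = $99.22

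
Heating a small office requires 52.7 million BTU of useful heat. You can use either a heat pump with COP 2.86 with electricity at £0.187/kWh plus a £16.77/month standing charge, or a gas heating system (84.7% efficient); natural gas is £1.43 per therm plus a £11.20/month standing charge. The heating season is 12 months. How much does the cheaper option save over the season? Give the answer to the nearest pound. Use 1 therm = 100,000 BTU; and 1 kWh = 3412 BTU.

Heat load = 52.7 × 10⁶ BTU = 52,700,000 BTU
Gas: input = 52,700,000 / 0.847 = 62,219,599 BTU = 622.2 therm → 622.2 × £1.43 = £889.74; + 12 × £11.20 standing = £1,024.14
Heat pump: 52,700,000 BTU / 3412 = 15,450 kWh heat; / 2.86 = 5,401 kWh in → × £0.187 = £1,009.90; + 12 × £16.77 standing = £1,211.14
Difference = |£1,024.14 − £1,211.14| = £187.00

£187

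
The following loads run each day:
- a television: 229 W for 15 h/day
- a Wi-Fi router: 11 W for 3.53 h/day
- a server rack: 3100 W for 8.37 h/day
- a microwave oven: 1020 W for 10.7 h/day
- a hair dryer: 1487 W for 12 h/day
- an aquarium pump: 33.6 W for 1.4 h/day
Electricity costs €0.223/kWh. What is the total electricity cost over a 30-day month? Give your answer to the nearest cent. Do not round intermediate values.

television: 229 W × 15 h × 30 d = 103,050 Wh = 103 kWh
Wi-Fi router: 11 W × 3.53 h × 30 d = 1,165 Wh = 1.165 kWh
server rack: 3100 W × 8.37 h × 30 d = 778,410 Wh = 778.4 kWh
microwave oven: 1020 W × 10.7 h × 30 d = 327,420 Wh = 327.4 kWh
hair dryer: 1487 W × 12 h × 30 d = 535,320 Wh = 535.3 kWh
aquarium pump: 33.6 W × 1.4 h × 30 d = 1,411 Wh = 1.411 kWh
Total energy = 103 + 1.165 + 778.4 + 327.4 + 535.3 + 1.411 = 1,747 kWh
Cost = 1,747 kWh × €0.223 = €389.53

€389.53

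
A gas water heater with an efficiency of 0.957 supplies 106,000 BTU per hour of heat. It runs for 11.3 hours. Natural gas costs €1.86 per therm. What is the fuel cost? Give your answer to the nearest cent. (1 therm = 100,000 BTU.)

€23.28

Heat delivered = 106,000 BTU/h × 11.3 h = 1,197,800 BTU
Gas input = 1,197,800 / 0.957 = 1,251,620 BTU
= 1,251,620 / 100,000 = 12.52 therm
Cost = 12.52 × €1.86/therm = €23.28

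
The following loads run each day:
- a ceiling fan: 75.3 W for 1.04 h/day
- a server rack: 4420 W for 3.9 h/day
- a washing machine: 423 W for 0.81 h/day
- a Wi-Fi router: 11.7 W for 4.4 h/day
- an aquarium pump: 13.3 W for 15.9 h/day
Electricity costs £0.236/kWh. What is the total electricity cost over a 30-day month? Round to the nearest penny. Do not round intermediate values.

£126.89

ceiling fan: 75.3 W × 1.04 h × 30 d = 2,349 Wh = 2.349 kWh
server rack: 4420 W × 3.9 h × 30 d = 517,140 Wh = 517.1 kWh
washing machine: 423 W × 0.81 h × 30 d = 10,279 Wh = 10.28 kWh
Wi-Fi router: 11.7 W × 4.4 h × 30 d = 1,544 Wh = 1.544 kWh
aquarium pump: 13.3 W × 15.9 h × 30 d = 6,344 Wh = 6.344 kWh
Total energy = 2.349 + 517.1 + 10.28 + 1.544 + 6.344 = 537.7 kWh
Cost = 537.7 kWh × £0.236 = £126.89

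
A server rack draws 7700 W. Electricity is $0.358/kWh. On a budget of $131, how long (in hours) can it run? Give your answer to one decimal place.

47.5 h

Energy budget = $131 / $0.358 per kWh = 365.9 kWh = 365,922 Wh
Runtime = 365,922 Wh / 7700 W = 47.52 h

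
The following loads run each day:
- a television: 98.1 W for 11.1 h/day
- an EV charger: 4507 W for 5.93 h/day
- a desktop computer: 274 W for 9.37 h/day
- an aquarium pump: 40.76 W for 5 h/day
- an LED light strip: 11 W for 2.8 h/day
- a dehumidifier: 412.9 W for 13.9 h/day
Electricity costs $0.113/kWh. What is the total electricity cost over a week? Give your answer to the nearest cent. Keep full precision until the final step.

television: 98.1 W × 11.1 h × 7 d = 7,622 Wh = 7.622 kWh
EV charger: 4507 W × 5.93 h × 7 d = 187,086 Wh = 187.1 kWh
desktop computer: 274 W × 9.37 h × 7 d = 17,972 Wh = 17.97 kWh
aquarium pump: 40.76 W × 5 h × 7 d = 1,427 Wh = 1.427 kWh
LED light strip: 11 W × 2.8 h × 7 d = 216 Wh = 0.2156 kWh
dehumidifier: 412.9 W × 13.9 h × 7 d = 40,175 Wh = 40.18 kWh
Total energy = 7.622 + 187.1 + 17.97 + 1.427 + 0.2156 + 40.18 = 254.5 kWh
Cost = 254.5 kWh × $0.113 = $28.76

$28.76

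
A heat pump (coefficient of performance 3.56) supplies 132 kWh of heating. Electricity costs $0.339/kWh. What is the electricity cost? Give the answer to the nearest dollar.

$13

Electrical input = 132 kWh / 3.56 = 37.08 kWh
Cost = 37.08 × $0.339/kWh = $12.57 ≈ $13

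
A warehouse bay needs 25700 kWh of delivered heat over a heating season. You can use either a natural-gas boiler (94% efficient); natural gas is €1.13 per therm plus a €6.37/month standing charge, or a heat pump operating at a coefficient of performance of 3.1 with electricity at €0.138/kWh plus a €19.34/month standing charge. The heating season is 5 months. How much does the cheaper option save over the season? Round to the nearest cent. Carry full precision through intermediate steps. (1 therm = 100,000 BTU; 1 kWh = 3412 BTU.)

Heat load = 25700 kWh × 3412 = 87,688,400 BTU
Gas: input = 87,688,400 / 0.94 = 93,285,532 BTU = 932.9 therm → 932.9 × €1.13 = €1,054.13; + 5 × €6.37 standing = €1,085.98
Heat pump: 87,688,400 BTU / 3412 = 25,700 kWh heat; / 3.1 = 8,290 kWh in → × €0.138 = €1,144.06; + 5 × €19.34 standing = €1,240.76
Difference = |€1,085.98 − €1,240.76| = €154.79

€154.79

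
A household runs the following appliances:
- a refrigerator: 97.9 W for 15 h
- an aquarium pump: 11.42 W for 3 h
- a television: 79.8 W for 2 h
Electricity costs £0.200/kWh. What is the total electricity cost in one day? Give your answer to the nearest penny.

£0.33

refrigerator: 97.9 W × 15 h = 1,468 Wh = 1.468 kWh
aquarium pump: 11.42 W × 3 h = 34 Wh = 0.03426 kWh
television: 79.8 W × 2 h = 160 Wh = 0.1596 kWh
Total energy = 1.468 + 0.03426 + 0.1596 = 1.662 kWh
Cost = 1.662 kWh × £0.200 = £0.33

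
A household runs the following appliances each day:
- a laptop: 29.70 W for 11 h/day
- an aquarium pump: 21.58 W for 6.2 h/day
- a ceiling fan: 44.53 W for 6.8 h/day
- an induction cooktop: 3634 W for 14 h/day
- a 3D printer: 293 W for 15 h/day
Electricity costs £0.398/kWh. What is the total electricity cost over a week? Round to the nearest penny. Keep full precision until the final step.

laptop: 29.70 W × 11 h × 7 d = 2,287 Wh = 2.287 kWh
aquarium pump: 21.58 W × 6.2 h × 7 d = 937 Wh = 0.9366 kWh
ceiling fan: 44.53 W × 6.8 h × 7 d = 2,120 Wh = 2.12 kWh
induction cooktop: 3634 W × 14 h × 7 d = 356,132 Wh = 356.1 kWh
3D printer: 293 W × 15 h × 7 d = 30,765 Wh = 30.77 kWh
Total energy = 2.287 + 0.9366 + 2.12 + 356.1 + 30.77 = 392.2 kWh
Cost = 392.2 kWh × £0.398 = £156.11

£156.11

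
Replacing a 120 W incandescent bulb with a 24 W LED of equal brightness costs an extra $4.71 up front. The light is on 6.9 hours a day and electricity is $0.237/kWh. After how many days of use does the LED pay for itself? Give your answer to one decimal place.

Power saved = 120 − 24 = 96 W
Daily energy saved = 96 W × 6.9 h = 662.4 Wh = 0.6624 kWh
Daily savings = 0.6624 × $0.237 = $0.1570
Payback = $4.71 / $0.1570 per day = 30 days

30.0 days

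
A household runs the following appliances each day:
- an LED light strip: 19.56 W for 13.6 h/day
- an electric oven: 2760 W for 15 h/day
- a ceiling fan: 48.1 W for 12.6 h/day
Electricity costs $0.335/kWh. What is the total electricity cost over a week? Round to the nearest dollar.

LED light strip: 19.56 W × 13.6 h × 7 d = 1,862 Wh = 1.862 kWh
electric oven: 2760 W × 15 h × 7 d = 289,800 Wh = 289.8 kWh
ceiling fan: 48.1 W × 12.6 h × 7 d = 4,242 Wh = 4.242 kWh
Total energy = 1.862 + 289.8 + 4.242 = 295.9 kWh
Cost = 295.9 kWh × $0.335 = $99.13 ≈ $99

$99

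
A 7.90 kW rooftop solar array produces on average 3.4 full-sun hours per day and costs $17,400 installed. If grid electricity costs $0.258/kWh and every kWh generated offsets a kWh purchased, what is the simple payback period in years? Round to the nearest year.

7 years

Daily generation = 7.90 kW × 3.4 h = 26.86 kWh
Annual generation = 26.86 × 365 = 9803.9 kWh
Annual savings = 9803.9 × $0.258 = $2,529.41
Payback = $17,400 / $2,529.41 = 6.88 years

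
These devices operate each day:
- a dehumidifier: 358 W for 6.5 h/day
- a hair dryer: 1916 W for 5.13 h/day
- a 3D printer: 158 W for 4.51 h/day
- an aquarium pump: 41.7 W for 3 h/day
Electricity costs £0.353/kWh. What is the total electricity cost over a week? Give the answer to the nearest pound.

£32

dehumidifier: 358 W × 6.5 h × 7 d = 16,289 Wh = 16.29 kWh
hair dryer: 1916 W × 5.13 h × 7 d = 68,804 Wh = 68.8 kWh
3D printer: 158 W × 4.51 h × 7 d = 4,988 Wh = 4.988 kWh
aquarium pump: 41.7 W × 3 h × 7 d = 876 Wh = 0.8757 kWh
Total energy = 16.29 + 68.8 + 4.988 + 0.8757 = 90.96 kWh
Cost = 90.96 kWh × £0.353 = £32.11 ≈ £32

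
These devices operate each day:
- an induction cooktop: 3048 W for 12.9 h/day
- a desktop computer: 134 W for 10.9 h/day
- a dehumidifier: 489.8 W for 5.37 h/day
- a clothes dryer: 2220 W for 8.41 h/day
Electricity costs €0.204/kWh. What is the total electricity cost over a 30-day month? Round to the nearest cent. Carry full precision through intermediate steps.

€379.93

induction cooktop: 3048 W × 12.9 h × 30 d = 1,179,576 Wh = 1,180 kWh
desktop computer: 134 W × 10.9 h × 30 d = 43,818 Wh = 43.82 kWh
dehumidifier: 489.8 W × 5.37 h × 30 d = 78,907 Wh = 78.91 kWh
clothes dryer: 2220 W × 8.41 h × 30 d = 560,106 Wh = 560.1 kWh
Total energy = 1,180 + 43.82 + 78.91 + 560.1 = 1,862 kWh
Cost = 1,862 kWh × €0.204 = €379.93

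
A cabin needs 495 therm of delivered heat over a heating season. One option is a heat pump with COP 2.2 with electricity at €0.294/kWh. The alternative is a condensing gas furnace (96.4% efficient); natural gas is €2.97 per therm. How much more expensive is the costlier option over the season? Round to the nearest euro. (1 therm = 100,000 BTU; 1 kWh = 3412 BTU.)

Heat load = 495 therm × 100,000 = 49,500,000 BTU
Gas: input = 49,500,000 / 0.964 = 51,348,548 BTU = 513.5 therm → 513.5 × €2.97 = €1,525.05
Heat pump: 49,500,000 BTU / 3412 = 14,510 kWh heat; / 2.2 = 6,594 kWh in → × €0.294 = €1,938.75
Difference = |€1,525.05 − €1,938.75| = €413.69 ≈ €414

€414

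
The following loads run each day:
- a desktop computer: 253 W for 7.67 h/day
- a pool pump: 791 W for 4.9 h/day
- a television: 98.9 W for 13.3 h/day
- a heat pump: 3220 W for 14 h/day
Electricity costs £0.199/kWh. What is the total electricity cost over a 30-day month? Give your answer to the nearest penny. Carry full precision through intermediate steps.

desktop computer: 253 W × 7.67 h × 30 d = 58,215 Wh = 58.22 kWh
pool pump: 791 W × 4.9 h × 30 d = 116,277 Wh = 116.3 kWh
television: 98.9 W × 13.3 h × 30 d = 39,461 Wh = 39.46 kWh
heat pump: 3220 W × 14 h × 30 d = 1,352,400 Wh = 1,352 kWh
Total energy = 58.22 + 116.3 + 39.46 + 1,352 = 1,566 kWh
Cost = 1,566 kWh × £0.199 = £311.70

£311.70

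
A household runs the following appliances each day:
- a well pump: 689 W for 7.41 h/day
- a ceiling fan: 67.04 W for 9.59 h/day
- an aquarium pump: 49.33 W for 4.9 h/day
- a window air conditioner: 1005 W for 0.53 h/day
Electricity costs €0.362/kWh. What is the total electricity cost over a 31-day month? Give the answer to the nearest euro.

well pump: 689 W × 7.41 h × 31 d = 158,270 Wh = 158.3 kWh
ceiling fan: 67.04 W × 9.59 h × 31 d = 19,930 Wh = 19.93 kWh
aquarium pump: 49.33 W × 4.9 h × 31 d = 7,493 Wh = 7.493 kWh
window air conditioner: 1005 W × 0.53 h × 31 d = 16,512 Wh = 16.51 kWh
Total energy = 158.3 + 19.93 + 7.493 + 16.51 = 202.2 kWh
Cost = 202.2 kWh × €0.362 = €73.20 ≈ €73

€73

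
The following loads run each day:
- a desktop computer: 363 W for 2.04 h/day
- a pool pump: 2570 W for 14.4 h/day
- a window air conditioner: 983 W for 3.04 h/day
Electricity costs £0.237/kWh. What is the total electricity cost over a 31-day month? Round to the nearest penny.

£299.29

desktop computer: 363 W × 2.04 h × 31 d = 22,956 Wh = 22.96 kWh
pool pump: 2570 W × 14.4 h × 31 d = 1,147,248 Wh = 1,147 kWh
window air conditioner: 983 W × 3.04 h × 31 d = 92,638 Wh = 92.64 kWh
Total energy = 22.96 + 1,147 + 92.64 = 1,263 kWh
Cost = 1,263 kWh × £0.237 = £299.29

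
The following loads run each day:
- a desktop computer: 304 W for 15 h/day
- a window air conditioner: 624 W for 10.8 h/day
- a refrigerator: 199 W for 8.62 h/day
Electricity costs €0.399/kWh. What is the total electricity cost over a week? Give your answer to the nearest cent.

desktop computer: 304 W × 15 h × 7 d = 31,920 Wh = 31.92 kWh
window air conditioner: 624 W × 10.8 h × 7 d = 47,174 Wh = 47.17 kWh
refrigerator: 199 W × 8.62 h × 7 d = 12,008 Wh = 12.01 kWh
Total energy = 31.92 + 47.17 + 12.01 = 91.1 kWh
Cost = 91.1 kWh × €0.399 = €36.35

€36.35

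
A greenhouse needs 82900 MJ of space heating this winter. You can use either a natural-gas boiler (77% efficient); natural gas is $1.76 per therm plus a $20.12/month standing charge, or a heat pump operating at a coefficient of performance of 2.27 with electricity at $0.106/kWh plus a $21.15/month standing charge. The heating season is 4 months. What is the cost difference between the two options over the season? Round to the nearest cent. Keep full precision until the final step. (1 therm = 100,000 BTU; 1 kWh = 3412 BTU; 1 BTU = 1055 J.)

$716.55

Heat load = 82900 MJ = 82,900,000,000 J / 1055 = 78,578,199 BTU
Gas: input = 78,578,199 / 0.77 = 102,049,609 BTU = 1,020 therm → 1,020 × $1.76 = $1,796.07; + 4 × $20.12 standing = $1,876.55
Heat pump: 78,578,199 BTU / 3412 = 23,030 kWh heat; / 2.27 = 10,150 kWh in → × $0.106 = $1,075.41; + 4 × $21.15 standing = $1,160.01
Difference = |$1,876.55 − $1,160.01| = $716.55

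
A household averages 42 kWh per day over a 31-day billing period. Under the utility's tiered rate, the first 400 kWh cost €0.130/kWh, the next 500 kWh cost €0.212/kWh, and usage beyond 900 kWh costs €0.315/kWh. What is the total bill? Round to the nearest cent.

Usage = 42 kWh/day × 31 days = 1302 kWh
First 400 kWh × €0.130 = €52.00
Next 500 kWh × €0.212 = €106.00
Remaining 402 kWh × €0.315 = €126.63
Total = €284.63

€284.63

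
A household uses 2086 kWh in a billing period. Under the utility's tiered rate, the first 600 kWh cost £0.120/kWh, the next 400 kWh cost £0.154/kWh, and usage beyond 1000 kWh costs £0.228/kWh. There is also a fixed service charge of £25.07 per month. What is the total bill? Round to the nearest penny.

First 600 kWh × £0.120 = £72.00
Next 400 kWh × £0.154 = £61.60
Remaining 1086 kWh × £0.228 = £247.61
Energy charge = £381.21; + service £25.07 = £406.28

£406.28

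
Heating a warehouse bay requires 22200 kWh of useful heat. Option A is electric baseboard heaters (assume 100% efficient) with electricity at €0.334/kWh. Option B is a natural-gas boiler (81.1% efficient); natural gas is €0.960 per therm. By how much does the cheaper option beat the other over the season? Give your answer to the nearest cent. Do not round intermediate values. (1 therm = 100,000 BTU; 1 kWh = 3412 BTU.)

€6518.17

Heat load = 22200 kWh × 3412 = 75,746,400 BTU
Gas: input = 75,746,400 / 0.811 = 93,398,767 BTU = 934 therm → 934 × €0.960 = €896.63
Electric: 75,746,400 BTU / 3412 = 22,200 kWh → × €0.334 = €7,414.80
Difference = |€896.63 − €7,414.80| = €6,518.17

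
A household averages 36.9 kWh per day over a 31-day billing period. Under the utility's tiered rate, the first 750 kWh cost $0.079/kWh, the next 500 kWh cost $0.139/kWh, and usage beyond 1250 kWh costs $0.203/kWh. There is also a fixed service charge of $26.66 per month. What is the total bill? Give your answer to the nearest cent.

$140.66

Usage = 36.9 kWh/day × 31 days = 1143.9 kWh
First 750 kWh × $0.079 = $59.25
Next 393.9 kWh × $0.139 = $54.75
Remaining tier: 0 kWh (not reached)
Energy charge = $114.00; + service $26.66 = $140.66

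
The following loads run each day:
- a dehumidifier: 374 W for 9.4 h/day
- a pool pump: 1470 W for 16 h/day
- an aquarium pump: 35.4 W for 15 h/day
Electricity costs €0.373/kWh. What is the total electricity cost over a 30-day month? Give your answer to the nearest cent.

dehumidifier: 374 W × 9.4 h × 30 d = 105,468 Wh = 105.5 kWh
pool pump: 1470 W × 16 h × 30 d = 705,600 Wh = 705.6 kWh
aquarium pump: 35.4 W × 15 h × 30 d = 15,930 Wh = 15.93 kWh
Total energy = 105.5 + 705.6 + 15.93 = 827 kWh
Cost = 827 kWh × €0.373 = €308.47

€308.47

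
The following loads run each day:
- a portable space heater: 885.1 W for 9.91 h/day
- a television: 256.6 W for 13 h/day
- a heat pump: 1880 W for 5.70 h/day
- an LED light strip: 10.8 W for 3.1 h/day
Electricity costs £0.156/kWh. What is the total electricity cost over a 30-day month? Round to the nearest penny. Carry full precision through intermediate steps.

portable space heater: 885.1 W × 9.91 h × 30 d = 263,140 Wh = 263.1 kWh
television: 256.6 W × 13 h × 30 d = 100,074 Wh = 100.1 kWh
heat pump: 1880 W × 5.70 h × 30 d = 321,480 Wh = 321.5 kWh
LED light strip: 10.8 W × 3.1 h × 30 d = 1,004 Wh = 1.004 kWh
Total energy = 263.1 + 100.1 + 321.5 + 1.004 = 685.7 kWh
Cost = 685.7 kWh × £0.156 = £106.97

£106.97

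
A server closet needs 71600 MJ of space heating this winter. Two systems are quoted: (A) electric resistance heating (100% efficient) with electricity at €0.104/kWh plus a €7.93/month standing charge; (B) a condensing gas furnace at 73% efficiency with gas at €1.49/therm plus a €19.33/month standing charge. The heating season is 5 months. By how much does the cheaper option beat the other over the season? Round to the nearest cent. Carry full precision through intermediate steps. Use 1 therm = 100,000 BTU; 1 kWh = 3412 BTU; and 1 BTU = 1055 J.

Heat load = 71600 MJ = 71,600,000,000 J / 1055 = 67,867,299 BTU
Gas: input = 67,867,299 / 0.73 = 92,968,902 BTU = 929.7 therm → 929.7 × €1.49 = €1,385.24; + 5 × €19.33 standing = €1,481.89
Electric: 67,867,299 BTU / 3412 = 19,890 kWh → × €0.104 = €2,068.64; + 5 × €7.93 standing = €2,108.29
Difference = |€1,481.89 − €2,108.29| = €626.40

€626.40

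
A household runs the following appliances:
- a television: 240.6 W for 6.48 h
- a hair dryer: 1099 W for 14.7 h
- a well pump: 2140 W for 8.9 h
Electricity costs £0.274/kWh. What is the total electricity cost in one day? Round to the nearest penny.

£10.07

television: 240.6 W × 6.48 h = 1,559 Wh = 1.559 kWh
hair dryer: 1099 W × 14.7 h = 16,155 Wh = 16.16 kWh
well pump: 2140 W × 8.9 h = 19,046 Wh = 19.05 kWh
Total energy = 1.559 + 16.16 + 19.05 = 36.76 kWh
Cost = 36.76 kWh × £0.274 = £10.07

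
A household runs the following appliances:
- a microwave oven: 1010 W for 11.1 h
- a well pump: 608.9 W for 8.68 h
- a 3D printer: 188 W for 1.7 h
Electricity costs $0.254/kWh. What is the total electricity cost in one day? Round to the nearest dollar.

microwave oven: 1010 W × 11.1 h = 11,211 Wh = 11.21 kWh
well pump: 608.9 W × 8.68 h = 5,285 Wh = 5.285 kWh
3D printer: 188 W × 1.7 h = 320 Wh = 0.3196 kWh
Total energy = 11.21 + 5.285 + 0.3196 = 16.82 kWh
Cost = 16.82 kWh × $0.254 = $4.27 ≈ $4

$4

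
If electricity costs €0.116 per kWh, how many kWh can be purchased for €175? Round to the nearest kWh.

€175 / €0.116 per kWh = 1,509 kWh

1509 kWh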